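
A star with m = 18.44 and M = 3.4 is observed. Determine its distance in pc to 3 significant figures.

1.02×10^4 pc

m − M = 5 log₁₀(d/10 pc)
18.44 − (3.4) = 15.04 = 5 log₁₀(d/10)
d = 10 × 10^(15.04/5) = 10 × 10^3.008 = 1.019×10^4 pc.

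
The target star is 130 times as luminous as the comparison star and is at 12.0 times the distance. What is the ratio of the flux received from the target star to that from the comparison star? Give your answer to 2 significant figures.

0.90

F = L/(4πd²), so F_t/F_c = (L_t/L_c) / (d_t/d_c)²
= 130 / (12.0)² = 130 / 144.0 = 0.9028.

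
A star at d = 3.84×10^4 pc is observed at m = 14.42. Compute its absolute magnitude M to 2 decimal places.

-3.50

M = m − 5 log₁₀(d/10 pc) = 14.42 − 5 log₁₀(3.84×10^4/10)
  = 14.42 − 5 × 3.584 = 14.42 − 17.92 = -3.50.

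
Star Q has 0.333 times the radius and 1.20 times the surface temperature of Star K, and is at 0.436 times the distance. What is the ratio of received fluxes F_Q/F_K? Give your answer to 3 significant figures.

1.21

L_Q/L_K = (R_Q/R_K)²(T_Q/T_K)⁴ = (0.333)² × (1.20)⁴ = 0.2299.
F_Q/F_K = (L_Q/L_K)/(d_Q/d_K)² = 0.2299 / (0.436)² = 1.210.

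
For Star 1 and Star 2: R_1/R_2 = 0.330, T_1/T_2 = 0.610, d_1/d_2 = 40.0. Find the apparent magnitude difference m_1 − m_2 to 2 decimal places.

L_1/L_2 = (0.330)²(0.610)⁴ = 0.01508.
F_1/F_2 = (L_1/L_2)/(d_1/d_2)² = 0.01508/1600 = 9.424×10^-6.
m_1 − m_2 = −2.5 log₁₀(9.424×10^-6) = 12.56.

12.56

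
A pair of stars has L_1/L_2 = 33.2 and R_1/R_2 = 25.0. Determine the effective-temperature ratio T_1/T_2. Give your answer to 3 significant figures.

L ∝ R²T⁴ gives T ∝ (L/R²)^(1/4), so
T_1/T_2 = (33.2 / 25.0²)^(1/4) = (0.05312)^(1/4) = 0.4801.

0.480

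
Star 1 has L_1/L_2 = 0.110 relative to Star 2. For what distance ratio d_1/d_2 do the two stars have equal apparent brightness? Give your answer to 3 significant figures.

0.332

Equal flux requires L_1/d_1² = L_2/d_2², so d_1/d_2 = √(L_1/L_2)
= √(0.110) = 0.3317.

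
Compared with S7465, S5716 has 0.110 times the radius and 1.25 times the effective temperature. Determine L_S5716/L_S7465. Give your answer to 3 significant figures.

From the Stefan–Boltzmann law, L ∝ R²T⁴, so
L_S5716/L_S7465 = (R_S5716/R_S7465)² (T_S5716/T_S7465)⁴ = (0.110)² × (1.25)⁴ = 0.01210 × 2.441 = 0.02954.

0.0295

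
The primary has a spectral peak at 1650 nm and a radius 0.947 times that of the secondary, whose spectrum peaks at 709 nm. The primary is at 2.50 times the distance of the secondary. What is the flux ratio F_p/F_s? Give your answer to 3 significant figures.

Wien's law: T_p/T_s = λ_s/λ_p = 709/1650 = 0.4297.
L_p/L_s = (R_p/R_s)²(T_p/T_s)⁴ = (0.947)²(0.4297)⁴ = 0.03057.
F_p/F_s = (L_p/L_s)/(d_p/d_s)² = 0.03057/(2.50)² = 0.004892.

0.00489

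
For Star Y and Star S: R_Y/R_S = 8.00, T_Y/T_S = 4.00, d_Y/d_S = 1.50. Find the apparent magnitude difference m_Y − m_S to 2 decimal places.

-9.66

L_Y/L_S = (8.00)²(4.00)⁴ = 1.638×10^4.
F_Y/F_S = (L_Y/L_S)/(d_Y/d_S)² = 1.638×10^4/2.250 = 7282.
m_Y − m_S = −2.5 log₁₀(7282) = -9.66.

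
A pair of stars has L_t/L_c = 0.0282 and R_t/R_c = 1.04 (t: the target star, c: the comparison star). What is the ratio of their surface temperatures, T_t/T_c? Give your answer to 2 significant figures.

L ∝ R²T⁴ gives T ∝ (L/R²)^(1/4), so
T_t/T_c = (0.0282 / 1.04²)^(1/4) = (0.02607)^(1/4) = 0.4018.

0.40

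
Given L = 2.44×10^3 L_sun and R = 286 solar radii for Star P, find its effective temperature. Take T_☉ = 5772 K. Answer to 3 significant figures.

2.40×10^3 K

T/T_☉ = (L/L_☉)^(1/4) / (R/R_☉)^(1/2)
T = 5772 × (2.44×10^3)^(1/4) / √(286) = 5772 × 7.028 / 16.91 = 2399 K.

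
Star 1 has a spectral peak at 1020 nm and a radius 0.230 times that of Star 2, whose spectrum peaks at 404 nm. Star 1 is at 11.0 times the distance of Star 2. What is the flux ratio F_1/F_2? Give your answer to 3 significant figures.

1.08×10^-5

Wien's law: T_1/T_2 = λ_2/λ_1 = 404/1020 = 0.3961.
L_1/L_2 = (R_1/R_2)²(T_1/T_2)⁴ = (0.230)²(0.3961)⁴ = 0.001302.
F_1/F_2 = (L_1/L_2)/(d_1/d_2)² = 0.001302/(11.0)² = 1.076×10^-5.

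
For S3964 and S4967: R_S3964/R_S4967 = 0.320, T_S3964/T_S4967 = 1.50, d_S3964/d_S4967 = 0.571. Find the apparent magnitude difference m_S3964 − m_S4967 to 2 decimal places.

-0.50

L_S3964/L_S4967 = (0.320)²(1.50)⁴ = 0.5184.
F_S3964/F_S4967 = (L_S3964/L_S4967)/(d_S3964/d_S4967)² = 0.5184/0.3260 = 1.590.
m_S3964 − m_S4967 = −2.5 log₁₀(1.590) = -0.50.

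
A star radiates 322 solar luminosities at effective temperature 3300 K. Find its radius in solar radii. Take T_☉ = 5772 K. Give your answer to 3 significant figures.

54.9 solar radii

R/R_☉ = √(L/L_☉) / (T/T_☉)² = √(322) / (0.5717)²
       = 17.94 / 0.3269 = 54.90.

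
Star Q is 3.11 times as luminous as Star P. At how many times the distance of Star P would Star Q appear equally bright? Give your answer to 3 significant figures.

1.76

Equal flux requires L_Q/d_Q² = L_P/d_P², so d_Q/d_P = √(L_Q/L_P)
= √(3.11) = 1.764.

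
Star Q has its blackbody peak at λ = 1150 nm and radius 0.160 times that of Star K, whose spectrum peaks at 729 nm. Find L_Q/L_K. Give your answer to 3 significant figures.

0.00413

Wien's law gives T ∝ 1/λ_max, so T_Q/T_K = λ_K/λ_Q = 729/1150 = 0.6339.
Then L ∝ R²T⁴ gives L_Q/L_K = (0.160)² × (0.6339)⁴ = 0.02560 × 0.1615 = 0.004134.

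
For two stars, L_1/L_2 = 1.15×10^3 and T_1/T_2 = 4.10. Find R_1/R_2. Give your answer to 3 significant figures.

L ∝ R²T⁴ gives R ∝ √L / T², so
R_1/R_2 = √(1.15×10^3) / (4.10)² = 33.91 / 16.81 = 2.017.

2.02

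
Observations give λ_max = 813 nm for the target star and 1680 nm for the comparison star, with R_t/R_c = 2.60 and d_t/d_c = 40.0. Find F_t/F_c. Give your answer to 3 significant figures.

0.0770

Wien's law: T_t/T_c = λ_c/λ_t = 1680/813 = 2.066.
L_t/L_c = (R_t/R_c)²(T_t/T_c)⁴ = (2.60)²(2.066)⁴ = 123.3.
F_t/F_c = (L_t/L_c)/(d_t/d_c)² = 123.3/(40.0)² = 0.07704.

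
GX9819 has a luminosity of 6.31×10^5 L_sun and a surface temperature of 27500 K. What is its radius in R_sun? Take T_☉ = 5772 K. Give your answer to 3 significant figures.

R/R_☉ = √(L/L_☉) / (T/T_☉)² = √(6.31×10^5) / (4.764)²
       = 794.4 / 22.70 = 34.99.

35.0 R_sun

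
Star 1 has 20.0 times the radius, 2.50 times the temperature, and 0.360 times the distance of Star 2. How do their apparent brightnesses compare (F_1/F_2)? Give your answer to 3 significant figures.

L_1/L_2 = (R_1/R_2)²(T_1/T_2)⁴ = (20.0)² × (2.50)⁴ = 1.562×10^4.
F_1/F_2 = (L_1/L_2)/(d_1/d_2)² = 1.562×10^4 / (0.360)² = 1.206×10^5.

1.21×10^5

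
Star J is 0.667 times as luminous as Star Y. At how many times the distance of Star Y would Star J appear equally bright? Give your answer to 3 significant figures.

Equal flux requires L_J/d_J² = L_Y/d_Y², so d_J/d_Y = √(L_J/L_Y)
= √(0.667) = 0.8167.

0.817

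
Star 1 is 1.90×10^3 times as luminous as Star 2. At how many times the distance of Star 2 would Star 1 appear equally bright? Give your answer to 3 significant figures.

43.6

Equal flux requires L_1/d_1² = L_2/d_2², so d_1/d_2 = √(L_1/L_2)
= √(1.90×10^3) = 43.59.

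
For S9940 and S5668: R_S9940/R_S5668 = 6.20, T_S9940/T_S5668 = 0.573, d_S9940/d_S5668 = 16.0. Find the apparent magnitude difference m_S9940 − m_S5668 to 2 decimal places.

L_S9940/L_S5668 = (6.20)²(0.573)⁴ = 4.144.
F_S9940/F_S5668 = (L_S9940/L_S5668)/(d_S9940/d_S5668)² = 4.144/256.0 = 0.01619.
m_S9940 − m_S5668 = −2.5 log₁₀(0.01619) = 4.48.

4.48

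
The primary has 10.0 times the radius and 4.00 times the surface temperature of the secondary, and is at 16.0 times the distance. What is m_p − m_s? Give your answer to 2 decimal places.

-5.00

L_p/L_s = (10.0)²(4.00)⁴ = 2.560×10^4.
F_p/F_s = (L_p/L_s)/(d_p/d_s)² = 2.560×10^4/256.0 = 100.0.
m_p − m_s = −2.5 log₁₀(100.0) = -5.00.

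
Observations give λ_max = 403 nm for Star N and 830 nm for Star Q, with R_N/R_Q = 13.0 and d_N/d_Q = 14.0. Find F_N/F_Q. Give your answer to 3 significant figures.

15.5

Wien's law: T_N/T_Q = λ_Q/λ_N = 830/403 = 2.060.
L_N/L_Q = (R_N/R_Q)²(T_N/T_Q)⁴ = (13.0)²(2.060)⁴ = 3041.
F_N/F_Q = (L_N/L_Q)/(d_N/d_Q)² = 3041/(14.0)² = 15.51.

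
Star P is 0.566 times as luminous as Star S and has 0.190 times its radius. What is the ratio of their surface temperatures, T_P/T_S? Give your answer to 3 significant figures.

1.99

L ∝ R²T⁴ gives T ∝ (L/R²)^(1/4), so
T_P/T_S = (0.566 / 0.190²)^(1/4) = (15.68)^(1/4) = 1.990.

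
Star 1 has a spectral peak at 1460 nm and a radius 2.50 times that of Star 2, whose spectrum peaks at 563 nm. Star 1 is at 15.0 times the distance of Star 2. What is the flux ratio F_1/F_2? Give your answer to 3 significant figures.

Wien's law: T_1/T_2 = λ_2/λ_1 = 563/1460 = 0.3856.
L_1/L_2 = (R_1/R_2)²(T_1/T_2)⁴ = (2.50)²(0.3856)⁴ = 0.1382.
F_1/F_2 = (L_1/L_2)/(d_1/d_2)² = 0.1382/(15.0)² = 6.142×10^-4.

6.14×10^-4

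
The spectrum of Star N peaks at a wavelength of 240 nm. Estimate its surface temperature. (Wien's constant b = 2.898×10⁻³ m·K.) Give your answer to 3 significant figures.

1.21×10^4 K

T = b/λ_max = 2.898×10⁻³ / (240×10⁻⁹) = 1.207×10^4 K.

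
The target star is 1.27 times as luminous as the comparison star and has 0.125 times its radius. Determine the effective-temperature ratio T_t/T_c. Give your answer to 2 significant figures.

L ∝ R²T⁴ gives T ∝ (L/R²)^(1/4), so
T_t/T_c = (1.27 / 0.125²)^(1/4) = (81.28)^(1/4) = 3.003.

3.0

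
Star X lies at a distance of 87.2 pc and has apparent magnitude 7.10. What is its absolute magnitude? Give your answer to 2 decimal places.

M = m − 5 log₁₀(d/10 pc) = 7.10 − 5 log₁₀(87.2/10)
  = 7.10 − 5 × 0.941 = 7.10 − 4.70 = 2.40.

2.40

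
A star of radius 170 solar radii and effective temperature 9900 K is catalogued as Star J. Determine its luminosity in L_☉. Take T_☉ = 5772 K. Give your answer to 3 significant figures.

2.50×10^5 L_☉

L/L_☉ = (R/R_☉)² (T/T_☉)⁴ = (170)² × (9900/5772)⁴
       = 2.890×10^4 × (1.715)⁴ = 2.890×10^4 × 8.654 = 2.501×10^5.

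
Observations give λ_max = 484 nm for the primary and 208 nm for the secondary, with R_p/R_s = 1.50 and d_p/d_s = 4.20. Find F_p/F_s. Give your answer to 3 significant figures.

Wien's law: T_p/T_s = λ_s/λ_p = 208/484 = 0.4298.
L_p/L_s = (R_p/R_s)²(T_p/T_s)⁴ = (1.50)²(0.4298)⁴ = 0.07675.
F_p/F_s = (L_p/L_s)/(d_p/d_s)² = 0.07675/(4.20)² = 0.004351.

0.00435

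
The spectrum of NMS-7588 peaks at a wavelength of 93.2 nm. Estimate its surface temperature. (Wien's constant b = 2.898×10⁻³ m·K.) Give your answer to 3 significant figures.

3.11×10^4 K

T = b/λ_max = 2.898×10⁻³ / (93.2×10⁻⁹) = 3.109×10^4 K.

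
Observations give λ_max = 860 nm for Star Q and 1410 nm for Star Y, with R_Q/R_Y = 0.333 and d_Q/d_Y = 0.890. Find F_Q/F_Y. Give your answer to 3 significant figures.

Wien's law: T_Q/T_Y = λ_Y/λ_Q = 1410/860 = 1.640.
L_Q/L_Y = (R_Q/R_Y)²(T_Q/T_Y)⁴ = (0.333)²(1.640)⁴ = 0.8013.
F_Q/F_Y = (L_Q/L_Y)/(d_Q/d_Y)² = 0.8013/(0.890)² = 1.012.

1.01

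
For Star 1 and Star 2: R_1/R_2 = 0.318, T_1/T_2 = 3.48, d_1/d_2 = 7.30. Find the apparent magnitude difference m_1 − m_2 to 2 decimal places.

1.39

L_1/L_2 = (0.318)²(3.48)⁴ = 14.83.
F_1/F_2 = (L_1/L_2)/(d_1/d_2)² = 14.83/53.29 = 0.2783.
m_1 − m_2 = −2.5 log₁₀(0.2783) = 1.39.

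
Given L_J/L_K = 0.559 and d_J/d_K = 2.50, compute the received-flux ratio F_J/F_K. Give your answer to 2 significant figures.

0.089

F = L/(4πd²), so F_J/F_K = (L_J/L_K) / (d_J/d_K)²
= 0.559 / (2.50)² = 0.559 / 6.250 = 0.08944.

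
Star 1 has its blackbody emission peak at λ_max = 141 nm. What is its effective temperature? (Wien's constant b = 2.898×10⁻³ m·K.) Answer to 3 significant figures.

T = b/λ_max = 2.898×10⁻³ / (141×10⁻⁹) = 2.055×10^4 K.

2.06×10^4 K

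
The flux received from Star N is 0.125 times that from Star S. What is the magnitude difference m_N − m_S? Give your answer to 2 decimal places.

m_N − m_S = −2.5 log₁₀(F_N/F_S) = −2.5 log₁₀(0.125) = −2.5 × (-0.903) = 2.258.

2.26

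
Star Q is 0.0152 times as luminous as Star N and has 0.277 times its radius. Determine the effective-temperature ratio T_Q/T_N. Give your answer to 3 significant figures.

L ∝ R²T⁴ gives T ∝ (L/R²)^(1/4), so
T_Q/T_N = (0.0152 / 0.277²)^(1/4) = (0.1981)^(1/4) = 0.6671.

0.667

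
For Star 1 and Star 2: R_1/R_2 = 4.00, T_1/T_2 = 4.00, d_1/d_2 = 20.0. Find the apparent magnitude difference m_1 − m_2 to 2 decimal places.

L_1/L_2 = (4.00)²(4.00)⁴ = 4096.
F_1/F_2 = (L_1/L_2)/(d_1/d_2)² = 4096/400.0 = 10.24.
m_1 − m_2 = −2.5 log₁₀(10.24) = -2.53.

-2.53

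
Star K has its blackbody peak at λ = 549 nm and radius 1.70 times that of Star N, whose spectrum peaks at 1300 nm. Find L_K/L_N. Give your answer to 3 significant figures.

90.9

Wien's law gives T ∝ 1/λ_max, so T_K/T_N = λ_N/λ_K = 1300/549 = 2.368.
Then L ∝ R²T⁴ gives L_K/L_N = (1.70)² × (2.368)⁴ = 2.890 × 31.44 = 90.86.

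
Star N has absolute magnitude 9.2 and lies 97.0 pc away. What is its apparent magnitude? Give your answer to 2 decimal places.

m = M + 5 log₁₀(d/10 pc) = 9.2 + 5 log₁₀(97.0/10)
  = 9.2 + 5 × 0.987 = 9.2 + 4.93 = 14.13.

14.13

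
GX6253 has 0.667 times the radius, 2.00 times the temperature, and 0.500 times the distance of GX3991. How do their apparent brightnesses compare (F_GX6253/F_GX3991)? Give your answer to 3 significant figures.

28.5

L_GX6253/L_GX3991 = (R_GX6253/R_GX3991)²(T_GX6253/T_GX3991)⁴ = (0.667)² × (2.00)⁴ = 7.118.
F_GX6253/F_GX3991 = (L_GX6253/L_GX3991)/(d_GX6253/d_GX3991)² = 7.118 / (0.500)² = 28.47.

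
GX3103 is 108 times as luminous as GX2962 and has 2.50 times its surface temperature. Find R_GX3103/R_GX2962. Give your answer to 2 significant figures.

L ∝ R²T⁴ gives R ∝ √L / T², so
R_GX3103/R_GX2962 = √(108) / (2.50)² = 10.39 / 6.250 = 1.663.

1.7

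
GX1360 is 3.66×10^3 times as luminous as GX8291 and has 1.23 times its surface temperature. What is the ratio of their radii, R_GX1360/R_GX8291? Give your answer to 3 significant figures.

L ∝ R²T⁴ gives R ∝ √L / T², so
R_GX1360/R_GX8291 = √(3.66×10^3) / (1.23)² = 60.50 / 1.513 = 39.99.

40.0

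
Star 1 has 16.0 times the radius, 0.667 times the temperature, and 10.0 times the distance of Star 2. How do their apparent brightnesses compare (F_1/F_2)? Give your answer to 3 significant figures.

L_1/L_2 = (R_1/R_2)²(T_1/T_2)⁴ = (16.0)² × (0.667)⁴ = 50.67.
F_1/F_2 = (L_1/L_2)/(d_1/d_2)² = 50.67 / (10.0)² = 0.5067.

0.507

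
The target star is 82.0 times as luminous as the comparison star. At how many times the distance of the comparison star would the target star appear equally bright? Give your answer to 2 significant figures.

Equal flux requires L_t/d_t² = L_c/d_c², so d_t/d_c = √(L_t/L_c)
= √(82.0) = 9.055.

9.1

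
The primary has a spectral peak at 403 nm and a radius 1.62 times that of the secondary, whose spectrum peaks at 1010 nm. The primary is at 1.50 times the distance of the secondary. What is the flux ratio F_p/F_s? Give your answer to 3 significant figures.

46.0

Wien's law: T_p/T_s = λ_s/λ_p = 1010/403 = 2.506.
L_p/L_s = (R_p/R_s)²(T_p/T_s)⁴ = (1.62)²(2.506)⁴ = 103.5.
F_p/F_s = (L_p/L_s)/(d_p/d_s)² = 103.5/(1.50)² = 46.02.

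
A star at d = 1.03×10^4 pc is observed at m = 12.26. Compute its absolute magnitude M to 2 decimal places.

-2.80

M = m − 5 log₁₀(d/10 pc) = 12.26 − 5 log₁₀(1.03×10^4/10)
  = 12.26 − 5 × 3.013 = 12.26 − 15.06 = -2.80.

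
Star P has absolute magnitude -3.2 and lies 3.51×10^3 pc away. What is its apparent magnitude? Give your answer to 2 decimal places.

m = M + 5 log₁₀(d/10 pc) = -3.2 + 5 log₁₀(3.51×10^3/10)
  = -3.2 + 5 × 2.545 = -3.2 + 12.73 = 9.53.

9.53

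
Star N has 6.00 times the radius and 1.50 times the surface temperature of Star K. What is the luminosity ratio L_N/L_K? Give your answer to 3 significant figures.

From the Stefan–Boltzmann law, L ∝ R²T⁴, so
L_N/L_K = (R_N/R_K)² (T_N/T_K)⁴ = (6.00)² × (1.50)⁴ = 36.00 × 5.062 = 182.2.

182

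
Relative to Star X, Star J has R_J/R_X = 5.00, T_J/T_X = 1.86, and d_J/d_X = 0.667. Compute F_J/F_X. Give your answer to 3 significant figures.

673

L_J/L_X = (R_J/R_X)²(T_J/T_X)⁴ = (5.00)² × (1.86)⁴ = 299.2.
F_J/F_X = (L_J/L_X)/(d_J/d_X)² = 299.2 / (0.667)² = 672.6.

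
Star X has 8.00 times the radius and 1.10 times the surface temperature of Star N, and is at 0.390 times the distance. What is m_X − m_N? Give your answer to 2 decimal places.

L_X/L_N = (8.00)²(1.10)⁴ = 93.70.
F_X/F_N = (L_X/L_N)/(d_X/d_N)² = 93.70/0.1521 = 616.1.
m_X − m_N = −2.5 log₁₀(616.1) = -6.97.

-6.97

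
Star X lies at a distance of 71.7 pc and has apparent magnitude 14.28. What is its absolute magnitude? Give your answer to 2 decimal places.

10.00

M = m − 5 log₁₀(d/10 pc) = 14.28 − 5 log₁₀(71.7/10)
  = 14.28 − 5 × 0.856 = 14.28 − 4.28 = 10.00.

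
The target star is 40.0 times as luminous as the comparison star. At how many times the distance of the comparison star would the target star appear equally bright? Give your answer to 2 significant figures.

6.3

Equal flux requires L_t/d_t² = L_c/d_c², so d_t/d_c = √(L_t/L_c)
= √(40.0) = 6.325.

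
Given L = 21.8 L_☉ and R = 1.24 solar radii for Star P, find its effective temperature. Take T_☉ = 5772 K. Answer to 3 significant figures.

1.12×10^4 K

T/T_☉ = (L/L_☉)^(1/4) / (R/R_☉)^(1/2)
T = 5772 × (21.8)^(1/4) / √(1.24) = 5772 × 2.161 / 1.114 = 1.120×10^4 K.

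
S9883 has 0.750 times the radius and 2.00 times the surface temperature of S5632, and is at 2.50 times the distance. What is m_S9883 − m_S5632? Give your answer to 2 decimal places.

L_S9883/L_S5632 = (0.750)²(2.00)⁴ = 9.000.
F_S9883/F_S5632 = (L_S9883/L_S5632)/(d_S9883/d_S5632)² = 9.000/6.250 = 1.440.
m_S9883 − m_S5632 = −2.5 log₁₀(1.440) = -0.40.

-0.40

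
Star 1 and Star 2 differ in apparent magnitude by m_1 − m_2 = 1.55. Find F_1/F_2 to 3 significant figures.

0.240

F_1/F_2 = 10^(−(m_1 − m_2)/2.5) = 10^(-1.55/2.5) = 10^-0.620 = 0.2399.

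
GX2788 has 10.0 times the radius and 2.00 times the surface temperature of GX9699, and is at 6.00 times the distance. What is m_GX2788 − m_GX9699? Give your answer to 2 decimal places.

L_GX2788/L_GX9699 = (10.0)²(2.00)⁴ = 1600.
F_GX2788/F_GX9699 = (L_GX2788/L_GX9699)/(d_GX2788/d_GX9699)² = 1600/36.00 = 44.44.
m_GX2788 − m_GX9699 = −2.5 log₁₀(44.44) = -4.12.

-4.12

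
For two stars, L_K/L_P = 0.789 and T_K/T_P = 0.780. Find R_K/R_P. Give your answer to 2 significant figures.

L ∝ R²T⁴ gives R ∝ √L / T², so
R_K/R_P = √(0.789) / (0.780)² = 0.8883 / 0.6084 = 1.460.

1.5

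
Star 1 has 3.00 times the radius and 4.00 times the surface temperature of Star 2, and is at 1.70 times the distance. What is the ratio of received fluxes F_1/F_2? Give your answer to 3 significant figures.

797

L_1/L_2 = (R_1/R_2)²(T_1/T_2)⁴ = (3.00)² × (4.00)⁴ = 2304.
F_1/F_2 = (L_1/L_2)/(d_1/d_2)² = 2304 / (1.70)² = 797.2.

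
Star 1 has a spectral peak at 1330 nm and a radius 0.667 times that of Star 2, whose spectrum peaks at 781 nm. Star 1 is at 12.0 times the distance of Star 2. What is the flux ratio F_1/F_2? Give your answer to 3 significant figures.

3.67×10^-4

Wien's law: T_1/T_2 = λ_2/λ_1 = 781/1330 = 0.5872.
L_1/L_2 = (R_1/R_2)²(T_1/T_2)⁴ = (0.667)²(0.5872)⁴ = 0.05290.
F_1/F_2 = (L_1/L_2)/(d_1/d_2)² = 0.05290/(12.0)² = 3.674×10^-4.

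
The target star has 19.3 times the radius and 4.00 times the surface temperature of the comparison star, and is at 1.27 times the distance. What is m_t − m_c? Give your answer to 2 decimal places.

-11.93

L_t/L_c = (19.3)²(4.00)⁴ = 9.536×10^4.
F_t/F_c = (L_t/L_c)/(d_t/d_c)² = 9.536×10^4/1.613 = 5.912×10^4.
m_t − m_c = −2.5 log₁₀(5.912×10^4) = -11.93.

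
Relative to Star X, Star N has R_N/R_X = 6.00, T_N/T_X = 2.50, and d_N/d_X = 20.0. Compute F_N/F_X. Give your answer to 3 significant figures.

3.52

L_N/L_X = (R_N/R_X)²(T_N/T_X)⁴ = (6.00)² × (2.50)⁴ = 1406.
F_N/F_X = (L_N/L_X)/(d_N/d_X)² = 1406 / (20.0)² = 3.516.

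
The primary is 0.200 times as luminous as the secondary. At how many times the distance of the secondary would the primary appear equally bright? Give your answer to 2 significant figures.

0.45

Equal flux requires L_p/d_p² = L_s/d_s², so d_p/d_s = √(L_p/L_s)
= √(0.200) = 0.4472.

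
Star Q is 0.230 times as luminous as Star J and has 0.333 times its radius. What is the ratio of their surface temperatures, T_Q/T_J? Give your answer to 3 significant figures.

L ∝ R²T⁴ gives T ∝ (L/R²)^(1/4), so
T_Q/T_J = (0.230 / 0.333²)^(1/4) = (2.074)^(1/4) = 1.200.

1.20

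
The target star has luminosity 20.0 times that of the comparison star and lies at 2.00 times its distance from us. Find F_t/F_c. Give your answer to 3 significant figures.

F = L/(4πd²), so F_t/F_c = (L_t/L_c) / (d_t/d_c)²
= 20.0 / (2.00)² = 20.0 / 4.000 = 5.000.

5.00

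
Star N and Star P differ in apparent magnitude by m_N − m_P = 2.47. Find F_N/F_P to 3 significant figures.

0.103

F_N/F_P = 10^(−(m_N − m_P)/2.5) = 10^(-2.47/2.5) = 10^-0.988 = 0.1028.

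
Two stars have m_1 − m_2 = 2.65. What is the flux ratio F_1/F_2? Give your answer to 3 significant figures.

0.0871

F_1/F_2 = 10^(−(m_1 − m_2)/2.5) = 10^(-2.65/2.5) = 10^-1.060 = 0.08710.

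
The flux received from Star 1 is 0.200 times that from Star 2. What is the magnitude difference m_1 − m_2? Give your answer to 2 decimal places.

m_1 − m_2 = −2.5 log₁₀(F_1/F_2) = −2.5 log₁₀(0.200) = −2.5 × (-0.699) = 1.747.

1.75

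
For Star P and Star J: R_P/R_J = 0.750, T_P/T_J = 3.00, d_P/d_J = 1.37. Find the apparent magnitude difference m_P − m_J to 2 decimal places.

L_P/L_J = (0.750)²(3.00)⁴ = 45.56.
F_P/F_J = (L_P/L_J)/(d_P/d_J)² = 45.56/1.877 = 24.28.
m_P − m_J = −2.5 log₁₀(24.28) = -3.46.

-3.46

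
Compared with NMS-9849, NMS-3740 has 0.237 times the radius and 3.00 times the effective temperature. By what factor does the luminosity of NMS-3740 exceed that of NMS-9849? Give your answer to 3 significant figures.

4.55

From the Stefan–Boltzmann law, L ∝ R²T⁴, so
L_NMS-3740/L_NMS-9849 = (R_NMS-3740/R_NMS-9849)² (T_NMS-3740/T_NMS-9849)⁴ = (0.237)² × (3.00)⁴ = 0.05617 × 81.00 = 4.550.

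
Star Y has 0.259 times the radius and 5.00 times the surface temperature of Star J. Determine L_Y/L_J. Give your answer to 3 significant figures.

From the Stefan–Boltzmann law, L ∝ R²T⁴, so
L_Y/L_J = (R_Y/R_J)² (T_Y/T_J)⁴ = (0.259)² × (5.00)⁴ = 0.06708 × 625.0 = 41.93.

41.9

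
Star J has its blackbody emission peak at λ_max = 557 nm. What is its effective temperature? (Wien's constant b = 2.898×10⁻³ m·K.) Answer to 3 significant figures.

5.20×10^3 K

T = b/λ_max = 2.898×10⁻³ / (557×10⁻⁹) = 5203 K.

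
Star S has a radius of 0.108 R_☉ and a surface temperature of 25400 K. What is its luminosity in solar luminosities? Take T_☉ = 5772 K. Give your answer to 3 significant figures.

L/L_☉ = (R/R_☉)² (T/T_☉)⁴ = (0.108)² × (25400/5772)⁴
       = 0.01166 × (4.401)⁴ = 0.01166 × 375.0 = 4.374.

4.37 solar luminosities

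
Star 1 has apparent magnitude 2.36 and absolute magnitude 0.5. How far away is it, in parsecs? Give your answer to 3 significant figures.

23.6 pc

m − M = 5 log₁₀(d/10 pc)
2.36 − (0.5) = 1.86 = 5 log₁₀(d/10)
d = 10 × 10^(1.86/5) = 10 × 10^0.372 = 23.55 pc.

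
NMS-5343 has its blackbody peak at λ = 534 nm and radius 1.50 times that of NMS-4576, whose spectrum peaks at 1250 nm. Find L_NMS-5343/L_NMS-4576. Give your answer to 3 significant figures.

67.6

Wien's law gives T ∝ 1/λ_max, so T_NMS-5343/T_NMS-4576 = λ_NMS-4576/λ_NMS-5343 = 1250/534 = 2.341.
Then L ∝ R²T⁴ gives L_NMS-5343/L_NMS-4576 = (1.50)² × (2.341)⁴ = 2.250 × 30.02 = 67.56.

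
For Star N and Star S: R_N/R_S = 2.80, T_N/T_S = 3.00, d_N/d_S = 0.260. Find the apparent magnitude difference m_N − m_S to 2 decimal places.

-9.93

L_N/L_S = (2.80)²(3.00)⁴ = 635.0.
F_N/F_S = (L_N/L_S)/(d_N/d_S)² = 635.0/0.06760 = 9394.
m_N − m_S = −2.5 log₁₀(9394) = -9.93.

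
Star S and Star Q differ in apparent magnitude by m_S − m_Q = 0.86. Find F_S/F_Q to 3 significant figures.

F_S/F_Q = 10^(−(m_S − m_Q)/2.5) = 10^(-0.86/2.5) = 10^-0.344 = 0.4529.

0.453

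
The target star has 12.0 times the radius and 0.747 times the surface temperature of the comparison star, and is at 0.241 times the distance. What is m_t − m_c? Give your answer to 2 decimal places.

L_t/L_c = (12.0)²(0.747)⁴ = 44.84.
F_t/F_c = (L_t/L_c)/(d_t/d_c)² = 44.84/0.05808 = 772.0.
m_t − m_c = −2.5 log₁₀(772.0) = -7.22.

-7.22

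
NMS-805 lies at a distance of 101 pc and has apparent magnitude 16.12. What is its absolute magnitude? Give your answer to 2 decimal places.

11.10

M = m − 5 log₁₀(d/10 pc) = 16.12 − 5 log₁₀(101/10)
  = 16.12 − 5 × 1.004 = 16.12 − 5.02 = 11.10.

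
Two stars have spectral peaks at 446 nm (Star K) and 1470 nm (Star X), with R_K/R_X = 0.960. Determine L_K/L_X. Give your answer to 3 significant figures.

Wien's law gives T ∝ 1/λ_max, so T_K/T_X = λ_X/λ_K = 1470/446 = 3.296.
Then L ∝ R²T⁴ gives L_K/L_X = (0.960)² × (3.296)⁴ = 0.9216 × 118.0 = 108.8.

109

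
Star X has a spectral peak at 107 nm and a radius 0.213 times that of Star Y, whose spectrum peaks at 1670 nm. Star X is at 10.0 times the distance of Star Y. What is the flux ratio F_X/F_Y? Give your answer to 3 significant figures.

26.9

Wien's law: T_X/T_Y = λ_Y/λ_X = 1670/107 = 15.61.
L_X/L_Y = (R_X/R_Y)²(T_X/T_Y)⁴ = (0.213)²(15.61)⁴ = 2692.
F_X/F_Y = (L_X/L_Y)/(d_X/d_Y)² = 2692/(10.0)² = 26.92.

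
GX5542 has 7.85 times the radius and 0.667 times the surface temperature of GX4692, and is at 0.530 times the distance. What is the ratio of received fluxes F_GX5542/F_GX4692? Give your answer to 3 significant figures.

43.4

L_GX5542/L_GX4692 = (R_GX5542/R_GX4692)²(T_GX5542/T_GX4692)⁴ = (7.85)² × (0.667)⁴ = 12.20.
F_GX5542/F_GX4692 = (L_GX5542/L_GX4692)/(d_GX5542/d_GX4692)² = 12.20 / (0.530)² = 43.42.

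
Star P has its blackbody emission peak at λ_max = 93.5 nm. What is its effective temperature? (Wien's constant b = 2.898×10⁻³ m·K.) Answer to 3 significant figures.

3.10×10^4 K

T = b/λ_max = 2.898×10⁻³ / (93.5×10⁻⁹) = 3.099×10^4 K.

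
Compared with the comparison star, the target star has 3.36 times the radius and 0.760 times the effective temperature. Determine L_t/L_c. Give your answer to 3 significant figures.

3.77

From the Stefan–Boltzmann law, L ∝ R²T⁴, so
L_t/L_c = (R_t/R_c)² (T_t/T_c)⁴ = (3.36)² × (0.760)⁴ = 11.29 × 0.3336 = 3.766.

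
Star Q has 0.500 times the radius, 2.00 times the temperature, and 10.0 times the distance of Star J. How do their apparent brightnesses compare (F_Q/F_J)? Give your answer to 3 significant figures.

0.0400

L_Q/L_J = (R_Q/R_J)²(T_Q/T_J)⁴ = (0.500)² × (2.00)⁴ = 4.000.
F_Q/F_J = (L_Q/L_J)/(d_Q/d_J)² = 4.000 / (10.0)² = 0.04000.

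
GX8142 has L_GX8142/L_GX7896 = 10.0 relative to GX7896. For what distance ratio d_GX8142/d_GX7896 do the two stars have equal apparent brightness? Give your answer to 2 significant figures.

3.2

Equal flux requires L_GX8142/d_GX8142² = L_GX7896/d_GX7896², so d_GX8142/d_GX7896 = √(L_GX8142/L_GX7896)
= √(10.0) = 3.162.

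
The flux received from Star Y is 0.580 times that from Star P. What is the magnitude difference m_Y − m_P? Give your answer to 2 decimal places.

0.59

m_Y − m_P = −2.5 log₁₀(F_Y/F_P) = −2.5 log₁₀(0.580) = −2.5 × (-0.237) = 0.591.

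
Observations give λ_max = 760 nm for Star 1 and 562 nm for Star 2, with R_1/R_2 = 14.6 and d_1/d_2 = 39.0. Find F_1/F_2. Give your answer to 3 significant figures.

Wien's law: T_1/T_2 = λ_2/λ_1 = 562/760 = 0.7395.
L_1/L_2 = (R_1/R_2)²(T_1/T_2)⁴ = (14.6)²(0.7395)⁴ = 63.74.
F_1/F_2 = (L_1/L_2)/(d_1/d_2)² = 63.74/(39.0)² = 0.04191.

0.0419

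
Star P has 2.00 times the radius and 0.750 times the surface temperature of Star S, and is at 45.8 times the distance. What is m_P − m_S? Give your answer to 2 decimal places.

8.05

L_P/L_S = (2.00)²(0.750)⁴ = 1.266.
F_P/F_S = (L_P/L_S)/(d_P/d_S)² = 1.266/2098 = 6.034×10^-4.
m_P − m_S = −2.5 log₁₀(6.034×10^-4) = 8.05.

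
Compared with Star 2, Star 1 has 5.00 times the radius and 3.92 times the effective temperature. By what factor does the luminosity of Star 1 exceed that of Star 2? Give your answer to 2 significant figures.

From the Stefan–Boltzmann law, L ∝ R²T⁴, so
L_1/L_2 = (R_1/R_2)² (T_1/T_2)⁴ = (5.00)² × (3.92)⁴ = 25.00 × 236.1 = 5903.

5.9×10^3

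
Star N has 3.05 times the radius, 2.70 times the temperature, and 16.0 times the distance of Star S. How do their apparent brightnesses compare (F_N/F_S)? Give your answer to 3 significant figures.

L_N/L_S = (R_N/R_S)²(T_N/T_S)⁴ = (3.05)² × (2.70)⁴ = 494.4.
F_N/F_S = (L_N/L_S)/(d_N/d_S)² = 494.4 / (16.0)² = 1.931.

1.93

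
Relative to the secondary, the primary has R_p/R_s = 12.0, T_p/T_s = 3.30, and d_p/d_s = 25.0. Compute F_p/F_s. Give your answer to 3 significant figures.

27.3

L_p/L_s = (R_p/R_s)²(T_p/T_s)⁴ = (12.0)² × (3.30)⁴ = 1.708×10^4.
F_p/F_s = (L_p/L_s)/(d_p/d_s)² = 1.708×10^4 / (25.0)² = 27.32.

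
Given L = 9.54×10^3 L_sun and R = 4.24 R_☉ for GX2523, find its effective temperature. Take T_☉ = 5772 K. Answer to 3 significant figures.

2.77×10^4 K

T/T_☉ = (L/L_☉)^(1/4) / (R/R_☉)^(1/2)
T = 5772 × (9.54×10^3)^(1/4) / √(4.24) = 5772 × 9.883 / 2.059 = 2.770×10^4 K.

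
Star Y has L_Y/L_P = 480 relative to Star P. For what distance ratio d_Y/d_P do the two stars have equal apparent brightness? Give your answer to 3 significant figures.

21.9

Equal flux requires L_Y/d_Y² = L_P/d_P², so d_Y/d_P = √(L_Y/L_P)
= √(480) = 21.91.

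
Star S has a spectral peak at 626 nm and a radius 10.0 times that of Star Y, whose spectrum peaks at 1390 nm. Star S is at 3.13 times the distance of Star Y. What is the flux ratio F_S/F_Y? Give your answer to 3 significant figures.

248

Wien's law: T_S/T_Y = λ_Y/λ_S = 1390/626 = 2.220.
L_S/L_Y = (R_S/R_Y)²(T_S/T_Y)⁴ = (10.0)²(2.220)⁴ = 2431.
F_S/F_Y = (L_S/L_Y)/(d_S/d_Y)² = 2431/(3.13)² = 248.1.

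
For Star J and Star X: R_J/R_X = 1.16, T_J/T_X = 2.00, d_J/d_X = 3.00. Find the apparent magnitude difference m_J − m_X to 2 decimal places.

L_J/L_X = (1.16)²(2.00)⁴ = 21.53.
F_J/F_X = (L_J/L_X)/(d_J/d_X)² = 21.53/9.000 = 2.392.
m_J − m_X = −2.5 log₁₀(2.392) = -0.95.

-0.95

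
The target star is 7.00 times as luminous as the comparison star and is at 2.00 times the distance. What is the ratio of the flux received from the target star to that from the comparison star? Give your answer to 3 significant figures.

1.75

F = L/(4πd²), so F_t/F_c = (L_t/L_c) / (d_t/d_c)²
= 7.00 / (2.00)² = 7.00 / 4.000 = 1.750.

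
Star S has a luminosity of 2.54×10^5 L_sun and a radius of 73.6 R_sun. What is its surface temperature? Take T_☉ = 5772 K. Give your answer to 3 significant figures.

T/T_☉ = (L/L_☉)^(1/4) / (R/R_☉)^(1/2)
T = 5772 × (2.54×10^5)^(1/4) / √(73.6) = 5772 × 22.45 / 8.579 = 1.510×10^4 K.

1.51×10^4 K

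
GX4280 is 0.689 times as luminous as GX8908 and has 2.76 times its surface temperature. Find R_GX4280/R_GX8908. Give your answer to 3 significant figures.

L ∝ R²T⁴ gives R ∝ √L / T², so
R_GX4280/R_GX8908 = √(0.689) / (2.76)² = 0.8301 / 7.618 = 0.1090.

0.109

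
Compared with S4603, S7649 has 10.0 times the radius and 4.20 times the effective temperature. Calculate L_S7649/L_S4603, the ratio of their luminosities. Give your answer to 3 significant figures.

From the Stefan–Boltzmann law, L ∝ R²T⁴, so
L_S7649/L_S4603 = (R_S7649/R_S4603)² (T_S7649/T_S4603)⁴ = (10.0)² × (4.20)⁴ = 100.0 × 311.2 = 3.112×10^4.

3.11×10^4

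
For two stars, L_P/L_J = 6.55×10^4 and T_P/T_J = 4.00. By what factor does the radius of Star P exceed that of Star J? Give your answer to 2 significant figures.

L ∝ R²T⁴ gives R ∝ √L / T², so
R_P/R_J = √(6.55×10^4) / (4.00)² = 255.9 / 16.00 = 16.00.

16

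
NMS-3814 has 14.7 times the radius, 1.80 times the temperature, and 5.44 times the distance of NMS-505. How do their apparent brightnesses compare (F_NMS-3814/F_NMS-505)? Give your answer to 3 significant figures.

L_NMS-3814/L_NMS-505 = (R_NMS-3814/R_NMS-505)²(T_NMS-3814/T_NMS-505)⁴ = (14.7)² × (1.80)⁴ = 2268.
F_NMS-3814/F_NMS-505 = (L_NMS-3814/L_NMS-505)/(d_NMS-3814/d_NMS-505)² = 2268 / (5.44)² = 76.65.

76.7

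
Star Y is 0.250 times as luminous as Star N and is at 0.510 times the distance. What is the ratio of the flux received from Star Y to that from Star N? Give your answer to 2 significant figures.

F = L/(4πd²), so F_Y/F_N = (L_Y/L_N) / (d_Y/d_N)²
= 0.250 / (0.510)² = 0.250 / 0.2601 = 0.9612.

0.96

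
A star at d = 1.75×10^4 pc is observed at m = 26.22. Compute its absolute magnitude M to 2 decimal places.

10.00

M = m − 5 log₁₀(d/10 pc) = 26.22 − 5 log₁₀(1.75×10^4/10)
  = 26.22 − 5 × 3.243 = 26.22 − 16.22 = 10.00.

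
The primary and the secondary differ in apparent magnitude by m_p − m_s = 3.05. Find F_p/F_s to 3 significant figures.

0.0603

F_p/F_s = 10^(−(m_p − m_s)/2.5) = 10^(-3.05/2.5) = 10^-1.220 = 0.06026.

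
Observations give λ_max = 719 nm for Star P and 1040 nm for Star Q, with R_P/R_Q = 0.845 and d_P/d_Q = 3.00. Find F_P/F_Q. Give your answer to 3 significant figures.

0.347

Wien's law: T_P/T_Q = λ_Q/λ_P = 1040/719 = 1.446.
L_P/L_Q = (R_P/R_Q)²(T_P/T_Q)⁴ = (0.845)²(1.446)⁴ = 3.126.
F_P/F_Q = (L_P/L_Q)/(d_P/d_Q)² = 3.126/(3.00)² = 0.3473.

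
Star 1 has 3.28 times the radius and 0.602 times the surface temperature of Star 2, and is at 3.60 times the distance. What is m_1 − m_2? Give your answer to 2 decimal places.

L_1/L_2 = (3.28)²(0.602)⁴ = 1.413.
F_1/F_2 = (L_1/L_2)/(d_1/d_2)² = 1.413/12.96 = 0.1090.
m_1 − m_2 = −2.5 log₁₀(0.1090) = 2.41.

2.41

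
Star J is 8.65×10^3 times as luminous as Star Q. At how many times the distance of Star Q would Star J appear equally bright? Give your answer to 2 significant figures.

93

Equal flux requires L_J/d_J² = L_Q/d_Q², so d_J/d_Q = √(L_J/L_Q)
= √(8.65×10^3) = 93.01.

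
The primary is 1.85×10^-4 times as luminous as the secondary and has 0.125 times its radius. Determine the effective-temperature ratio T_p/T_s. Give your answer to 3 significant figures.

L ∝ R²T⁴ gives T ∝ (L/R²)^(1/4), so
T_p/T_s = (1.85×10^-4 / 0.125²)^(1/4) = (0.01184)^(1/4) = 0.3299.

0.330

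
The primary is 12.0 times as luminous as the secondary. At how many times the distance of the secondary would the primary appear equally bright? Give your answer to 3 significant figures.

Equal flux requires L_p/d_p² = L_s/d_s², so d_p/d_s = √(L_p/L_s)
= √(12.0) = 3.464.

3.46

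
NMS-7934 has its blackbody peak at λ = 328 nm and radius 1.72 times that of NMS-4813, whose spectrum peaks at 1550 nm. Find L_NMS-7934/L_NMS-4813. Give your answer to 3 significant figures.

Wien's law gives T ∝ 1/λ_max, so T_NMS-7934/T_NMS-4813 = λ_NMS-4813/λ_NMS-7934 = 1550/328 = 4.726.
Then L ∝ R²T⁴ gives L_NMS-7934/L_NMS-4813 = (1.72)² × (4.726)⁴ = 2.958 × 498.7 = 1475.

1.48×10^3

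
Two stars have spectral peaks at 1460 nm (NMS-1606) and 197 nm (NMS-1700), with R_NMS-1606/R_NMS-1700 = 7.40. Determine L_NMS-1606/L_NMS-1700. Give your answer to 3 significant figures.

0.0182

Wien's law gives T ∝ 1/λ_max, so T_NMS-1606/T_NMS-1700 = λ_NMS-1700/λ_NMS-1606 = 197/1460 = 0.1349.
Then L ∝ R²T⁴ gives L_NMS-1606/L_NMS-1700 = (7.40)² × (0.1349)⁴ = 54.76 × 3.315×10^-4 = 0.01815.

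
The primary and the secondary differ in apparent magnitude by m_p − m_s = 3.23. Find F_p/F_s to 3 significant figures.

0.0511

F_p/F_s = 10^(−(m_p − m_s)/2.5) = 10^(-3.23/2.5) = 10^-1.292 = 0.05105.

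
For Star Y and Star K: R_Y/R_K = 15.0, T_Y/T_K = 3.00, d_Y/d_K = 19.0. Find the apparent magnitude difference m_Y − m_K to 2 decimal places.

L_Y/L_K = (15.0)²(3.00)⁴ = 1.822×10^4.
F_Y/F_K = (L_Y/L_K)/(d_Y/d_K)² = 1.822×10^4/361.0 = 50.48.
m_Y − m_K = −2.5 log₁₀(50.48) = -4.26.

-4.26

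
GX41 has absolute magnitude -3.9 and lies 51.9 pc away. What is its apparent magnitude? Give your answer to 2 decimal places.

m = M + 5 log₁₀(d/10 pc) = -3.9 + 5 log₁₀(51.9/10)
  = -3.9 + 5 × 0.715 = -3.9 + 3.58 = -0.32.

-0.32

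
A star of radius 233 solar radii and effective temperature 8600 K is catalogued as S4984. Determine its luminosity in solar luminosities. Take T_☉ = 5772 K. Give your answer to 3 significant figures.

2.68×10^5 solar luminosities

L/L_☉ = (R/R_☉)² (T/T_☉)⁴ = (233)² × (8600/5772)⁴
       = 5.429×10^4 × (1.490)⁴ = 5.429×10^4 × 4.928 = 2.675×10^5.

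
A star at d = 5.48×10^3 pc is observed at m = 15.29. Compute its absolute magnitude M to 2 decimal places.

1.60

M = m − 5 log₁₀(d/10 pc) = 15.29 − 5 log₁₀(5.48×10^3/10)
  = 15.29 − 5 × 2.739 = 15.29 − 13.69 = 1.60.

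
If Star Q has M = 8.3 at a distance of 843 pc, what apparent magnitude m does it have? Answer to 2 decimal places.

m = M + 5 log₁₀(d/10 pc) = 8.3 + 5 log₁₀(843/10)
  = 8.3 + 5 × 1.926 = 8.3 + 9.63 = 17.93.

17.93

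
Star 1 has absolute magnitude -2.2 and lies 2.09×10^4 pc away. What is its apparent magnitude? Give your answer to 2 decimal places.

m = M + 5 log₁₀(d/10 pc) = -2.2 + 5 log₁₀(2.09×10^4/10)
  = -2.2 + 5 × 3.320 = -2.2 + 16.60 = 14.40.

14.40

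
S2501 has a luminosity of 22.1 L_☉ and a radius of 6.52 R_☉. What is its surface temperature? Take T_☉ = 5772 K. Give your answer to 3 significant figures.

4.90×10^3 K

T/T_☉ = (L/L_☉)^(1/4) / (R/R_☉)^(1/2)
T = 5772 × (22.1)^(1/4) / √(6.52) = 5772 × 2.168 / 2.553 = 4901 K.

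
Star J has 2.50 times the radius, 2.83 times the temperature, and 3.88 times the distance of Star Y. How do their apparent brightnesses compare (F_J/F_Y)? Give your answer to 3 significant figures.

L_J/L_Y = (R_J/R_Y)²(T_J/T_Y)⁴ = (2.50)² × (2.83)⁴ = 400.9.
F_J/F_Y = (L_J/L_Y)/(d_J/d_Y)² = 400.9 / (3.88)² = 26.63.

26.6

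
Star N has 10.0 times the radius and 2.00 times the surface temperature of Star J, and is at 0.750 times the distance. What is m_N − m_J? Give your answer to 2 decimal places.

L_N/L_J = (10.0)²(2.00)⁴ = 1600.
F_N/F_J = (L_N/L_J)/(d_N/d_J)² = 1600/0.5625 = 2844.
m_N − m_J = −2.5 log₁₀(2844) = -8.63.

-8.63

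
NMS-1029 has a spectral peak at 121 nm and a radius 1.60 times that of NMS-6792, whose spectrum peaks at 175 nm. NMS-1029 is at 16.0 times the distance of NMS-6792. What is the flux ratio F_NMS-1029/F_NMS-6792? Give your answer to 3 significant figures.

Wien's law: T_NMS-1029/T_NMS-6792 = λ_NMS-6792/λ_NMS-1029 = 175/121 = 1.446.
L_NMS-1029/L_NMS-6792 = (R_NMS-1029/R_NMS-6792)²(T_NMS-1029/T_NMS-6792)⁴ = (1.60)²(1.446)⁴ = 11.20.
F_NMS-1029/F_NMS-6792 = (L_NMS-1029/L_NMS-6792)/(d_NMS-1029/d_NMS-6792)² = 11.20/(16.0)² = 0.04375.

0.0438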